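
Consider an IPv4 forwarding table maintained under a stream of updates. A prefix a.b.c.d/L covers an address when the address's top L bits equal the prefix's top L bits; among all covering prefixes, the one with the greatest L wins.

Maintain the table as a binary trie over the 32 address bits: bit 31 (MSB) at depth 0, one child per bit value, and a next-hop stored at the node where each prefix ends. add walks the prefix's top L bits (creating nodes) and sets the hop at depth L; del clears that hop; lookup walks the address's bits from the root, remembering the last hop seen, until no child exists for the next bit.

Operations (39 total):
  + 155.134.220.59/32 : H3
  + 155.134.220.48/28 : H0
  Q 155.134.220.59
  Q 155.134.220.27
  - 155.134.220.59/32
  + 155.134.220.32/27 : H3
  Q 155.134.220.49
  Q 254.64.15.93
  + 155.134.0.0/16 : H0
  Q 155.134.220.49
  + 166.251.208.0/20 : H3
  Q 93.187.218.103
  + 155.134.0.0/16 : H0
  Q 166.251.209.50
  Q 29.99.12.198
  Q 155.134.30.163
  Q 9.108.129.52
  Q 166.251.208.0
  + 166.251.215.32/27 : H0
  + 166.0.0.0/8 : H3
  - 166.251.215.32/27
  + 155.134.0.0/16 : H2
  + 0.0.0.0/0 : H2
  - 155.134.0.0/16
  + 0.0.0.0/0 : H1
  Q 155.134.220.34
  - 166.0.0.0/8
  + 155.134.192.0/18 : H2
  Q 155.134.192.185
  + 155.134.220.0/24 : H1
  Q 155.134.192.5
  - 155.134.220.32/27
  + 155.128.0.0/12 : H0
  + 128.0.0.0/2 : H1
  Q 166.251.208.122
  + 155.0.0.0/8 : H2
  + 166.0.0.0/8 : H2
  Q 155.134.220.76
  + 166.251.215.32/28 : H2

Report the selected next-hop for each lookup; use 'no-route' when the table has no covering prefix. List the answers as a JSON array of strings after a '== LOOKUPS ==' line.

Process each operation:
  add 155.134.220.59/32 -> H3 at depth 32
  add 155.134.220.48/28 -> H0 at depth 28
  lookup 155.134.220.59: bits 10011011100001101101110000111011 walk d0:-→d1:-→d2:-→d3:-→d4:-→d5:-→d6:-→d7:-→d8:-→d9:-→d10:-→d11:-→d12:-→d13:-→d14:-→d15:-→d16:-→d17:-→d18:-→d19:-→d20:-→d21:-→d22:-→d23:-→d24:-→d25:-→d26:-→d27:-→d28:H0→d29:-→d30:-→d31:-→d32:H3 -> H3
  lookup 155.134.220.27: bits 10011011100001101101110000 walk d0:-→d1:-→d2:-→d3:-→d4:-→d5:-→d6:-→d7:-→d8:-→d9:-→d10:-→d11:-→d12:-→d13:-→d14:-→d15:-→d16:-→d17:-→d18:-→d19:-→d20:-→d21:-→d22:-→d23:-→d24:-→d25:-→d26:- -> no-route
  del 155.134.220.59/32 (clear depth 32)
  add 155.134.220.32/27 -> H3 at depth 27
  lookup 155.134.220.49: bits 1001101110000110110111000011 walk d0:-→d1:-→d2:-→d3:-→d4:-→d5:-→d6:-→d7:-→d8:-→d9:-→d10:-→d11:-→d12:-→d13:-→d14:-→d15:-→d16:-→d17:-→d18:-→d19:-→d20:-→d21:-→d22:-→d23:-→d24:-→d25:-→d26:-→d27:H3→d28:H0 -> H0
  lookup 254.64.15.93: bits 1 walk d0:-→d1:- -> no-route
  add 155.134.0.0/16 -> H0 at depth 16
  lookup 155.134.220.49: bits 1001101110000110110111000011 walk d0:-→d1:-→d2:-→d3:-→d4:-→d5:-→d6:-→d7:-→d8:-→d9:-→d10:-→d11:-→d12:-→d13:-→d14:-→d15:-→d16:H0→d17:-→d18:-→d19:-→d20:-→d21:-→d22:-→d23:-→d24:-→d25:-→d26:-→d27:H3→d28:H0 -> H0
  add 166.251.208.0/20 -> H3 at depth 20
  lookup 93.187.218.103: bits ε walk d0:- -> no-route
  add 155.134.0.0/16 -> H0 at depth 16
  lookup 166.251.209.50: bits 10100110111110111101 walk d0:-→d1:-→d2:-→d3:-→d4:-→d5:-→d6:-→d7:-→d8:-→d9:-→d10:-→d11:-→d12:-→d13:-→d14:-→d15:-→d16:-→d17:-→d18:-→d19:-→d20:H3 -> H3
  lookup 29.99.12.198: bits ε walk d0:- -> no-route
  lookup 155.134.30.163: bits 1001101110000110 walk d0:-→d1:-→d2:-→d3:-→d4:-→d5:-→d6:-→d7:-→d8:-→d9:-→d10:-→d11:-→d12:-→d13:-→d14:-→d15:-→d16:H0 -> H0
  lookup 9.108.129.52: bits ε walk d0:- -> no-route
  lookup 166.251.208.0: bits 10100110111110111101 walk d0:-→d1:-→d2:-→d3:-→d4:-→d5:-→d6:-→d7:-→d8:-→d9:-→d10:-→d11:-→d12:-→d13:-→d14:-→d15:-→d16:-→d17:-→d18:-→d19:-→d20:H3 -> H3
  add 166.251.215.32/27 -> H0 at depth 27
  add 166.0.0.0/8 -> H3 at depth 8
  del 166.251.215.32/27 (clear depth 27)
  add 155.134.0.0/16 -> H2 at depth 16
  add 0.0.0.0/0 -> H2 at depth 0
  del 155.134.0.0/16 (clear depth 16)
  add 0.0.0.0/0 -> H1 at depth 0
  lookup 155.134.220.34: bits 100110111000011011011100001 walk d0:H1→d1:-→d2:-→d3:-→d4:-→d5:-→d6:-→d7:-→d8:-→d9:-→d10:-→d11:-→d12:-→d13:-→d14:-→d15:-→d16:-→d17:-→d18:-→d19:-→d20:-→d21:-→d22:-→d23:-→d24:-→d25:-→d26:-→d27:H3 -> H3
  del 166.0.0.0/8 (clear depth 8)
  add 155.134.192.0/18 -> H2 at depth 18
  lookup 155.134.192.185: bits 1001101110000110110 walk d0:H1→d1:-→d2:-→d3:-→d4:-→d5:-→d6:-→d7:-→d8:-→d9:-→d10:-→d11:-→d12:-→d13:-→d14:-→d15:-→d16:-→d17:-→d18:H2→d19:- -> H2
  add 155.134.220.0/24 -> H1 at depth 24
  lookup 155.134.192.5: bits 1001101110000110110 walk d0:H1→d1:-→d2:-→d3:-→d4:-→d5:-→d6:-→d7:-→d8:-→d9:-→d10:-→d11:-→d12:-→d13:-→d14:-→d15:-→d16:-→d17:-→d18:H2→d19:- -> H2
  del 155.134.220.32/27 (clear depth 27)
  add 155.128.0.0/12 -> H0 at depth 12
  add 128.0.0.0/2 -> H1 at depth 2
  lookup 166.251.208.122: bits 101001101111101111010 walk d0:H1→d1:-→d2:H1→d3:-→d4:-→d5:-→d6:-→d7:-→d8:-→d9:-→d10:-→d11:-→d12:-→d13:-→d14:-→d15:-→d16:-→d17:-→d18:-→d19:-→d20:H3→d21:- -> H3
  add 155.0.0.0/8 -> H2 at depth 8
  add 166.0.0.0/8 -> H2 at depth 8
  lookup 155.134.220.76: bits 1001101110000110110111000 walk d0:H1→d1:-→d2:H1→d3:-→d4:-→d5:-→d6:-→d7:-→d8:H2→d9:-→d10:-→d11:-→d12:H0→d13:-→d14:-→d15:-→d16:-→d17:-→d18:H2→d19:-→d20:-→d21:-→d22:-→d23:-→d24:H1→d25:- -> H1
  add 166.251.215.32/28 -> H2 at depth 28

== LOOKUPS ==
["H3","no-route","H0","no-route","H0","no-route","H3","no-route","H0","no-route","H3","H3","H2","H2","H3","H1"]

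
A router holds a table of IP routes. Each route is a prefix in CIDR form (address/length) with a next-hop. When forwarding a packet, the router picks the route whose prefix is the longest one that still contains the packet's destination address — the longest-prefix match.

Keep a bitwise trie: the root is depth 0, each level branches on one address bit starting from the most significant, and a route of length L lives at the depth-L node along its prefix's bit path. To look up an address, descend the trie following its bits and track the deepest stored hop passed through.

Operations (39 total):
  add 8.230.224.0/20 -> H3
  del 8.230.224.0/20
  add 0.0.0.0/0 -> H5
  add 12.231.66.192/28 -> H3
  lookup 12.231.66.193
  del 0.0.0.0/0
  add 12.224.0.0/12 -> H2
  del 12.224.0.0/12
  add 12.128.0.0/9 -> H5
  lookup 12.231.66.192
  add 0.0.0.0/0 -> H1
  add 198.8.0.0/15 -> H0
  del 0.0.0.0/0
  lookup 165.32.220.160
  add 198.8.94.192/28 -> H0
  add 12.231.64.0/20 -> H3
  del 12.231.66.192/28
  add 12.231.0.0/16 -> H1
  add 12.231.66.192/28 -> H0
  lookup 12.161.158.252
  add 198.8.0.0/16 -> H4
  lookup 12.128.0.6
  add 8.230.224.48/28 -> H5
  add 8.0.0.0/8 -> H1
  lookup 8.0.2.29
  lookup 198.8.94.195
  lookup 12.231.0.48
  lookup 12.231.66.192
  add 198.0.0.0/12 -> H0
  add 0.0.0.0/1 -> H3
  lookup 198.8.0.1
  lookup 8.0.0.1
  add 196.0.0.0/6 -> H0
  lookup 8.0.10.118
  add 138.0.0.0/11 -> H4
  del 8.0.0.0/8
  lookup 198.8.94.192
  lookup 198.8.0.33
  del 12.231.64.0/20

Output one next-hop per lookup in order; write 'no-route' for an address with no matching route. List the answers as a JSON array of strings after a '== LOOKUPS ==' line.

Apply in order:
  + 8.230.224.0/20 (H3) depth=20
  del 8.230.224.0/20 (clear depth 20)
  + 0.0.0.0/0 (H5) depth=0
  + 12.231.66.192/28 (H3) depth=28
  Q 12.231.66.193: descend 0000110011100111010000101100 ; hops seen [H5,H3] ; pick H3
  del 0.0.0.0/0 (clear depth 0)
  + 12.224.0.0/12 (H2) depth=12
  del 12.224.0.0/12 (clear depth 12)
  + 12.128.0.0/9 (H5) depth=9
  Q 12.231.66.192: descend 0000110011100111010000101100 ; hops seen [H5,H3] ; pick H3
  + 0.0.0.0/0 (H1) depth=0
  + 198.8.0.0/15 (H0) depth=15
  del 0.0.0.0/0 (clear depth 0)
  Q 165.32.220.160: descend 1 ; hops seen [∅] ; pick no-route
  + 198.8.94.192/28 (H0) depth=28
  + 12.231.64.0/20 (H3) depth=20
  del 12.231.66.192/28 (clear depth 28)
  + 12.231.0.0/16 (H1) depth=16
  + 12.231.66.192/28 (H0) depth=28
  Q 12.161.158.252: descend 000011001 ; hops seen [H5] ; pick H5
  + 198.8.0.0/16 (H4) depth=16
  Q 12.128.0.6: descend 000011001 ; hops seen [H5] ; pick H5
  + 8.230.224.48/28 (H5) depth=28
  + 8.0.0.0/8 (H1) depth=8
  Q 8.0.2.29: descend 00001000 ; hops seen [H1] ; pick H1
  Q 198.8.94.195: descend 1100011000001000010111101100 ; hops seen [H0,H4,H0] ; pick H0
  Q 12.231.0.48: descend 00001100111001110 ; hops seen [H5,H1] ; pick H1
  Q 12.231.66.192: descend 0000110011100111010000101100 ; hops seen [H5,H1,H3,H0] ; pick H0
  + 198.0.0.0/12 (H0) depth=12
  + 0.0.0.0/1 (H3) depth=1
  Q 198.8.0.1: descend 11000110000010000 ; hops seen [H0,H0,H4] ; pick H4
  Q 8.0.0.1: descend 00001000 ; hops seen [H3,H1] ; pick H1
  + 196.0.0.0/6 (H0) depth=6
  Q 8.0.10.118: descend 00001000 ; hops seen [H3,H1] ; pick H1
  + 138.0.0.0/11 (H4) depth=11
  del 8.0.0.0/8 (clear depth 8)
  Q 198.8.94.192: descend 1100011000001000010111101100 ; hops seen [H0,H0,H0,H4,H0] ; pick H0
  Q 198.8.0.33: descend 11000110000010000 ; hops seen [H0,H0,H0,H4] ; pick H4
  del 12.231.64.0/20 (clear depth 20)

== LOOKUPS ==
["H3","H3","no-route","H5","H5","H1","H0","H1","H0","H4","H1","H1","H0","H4"]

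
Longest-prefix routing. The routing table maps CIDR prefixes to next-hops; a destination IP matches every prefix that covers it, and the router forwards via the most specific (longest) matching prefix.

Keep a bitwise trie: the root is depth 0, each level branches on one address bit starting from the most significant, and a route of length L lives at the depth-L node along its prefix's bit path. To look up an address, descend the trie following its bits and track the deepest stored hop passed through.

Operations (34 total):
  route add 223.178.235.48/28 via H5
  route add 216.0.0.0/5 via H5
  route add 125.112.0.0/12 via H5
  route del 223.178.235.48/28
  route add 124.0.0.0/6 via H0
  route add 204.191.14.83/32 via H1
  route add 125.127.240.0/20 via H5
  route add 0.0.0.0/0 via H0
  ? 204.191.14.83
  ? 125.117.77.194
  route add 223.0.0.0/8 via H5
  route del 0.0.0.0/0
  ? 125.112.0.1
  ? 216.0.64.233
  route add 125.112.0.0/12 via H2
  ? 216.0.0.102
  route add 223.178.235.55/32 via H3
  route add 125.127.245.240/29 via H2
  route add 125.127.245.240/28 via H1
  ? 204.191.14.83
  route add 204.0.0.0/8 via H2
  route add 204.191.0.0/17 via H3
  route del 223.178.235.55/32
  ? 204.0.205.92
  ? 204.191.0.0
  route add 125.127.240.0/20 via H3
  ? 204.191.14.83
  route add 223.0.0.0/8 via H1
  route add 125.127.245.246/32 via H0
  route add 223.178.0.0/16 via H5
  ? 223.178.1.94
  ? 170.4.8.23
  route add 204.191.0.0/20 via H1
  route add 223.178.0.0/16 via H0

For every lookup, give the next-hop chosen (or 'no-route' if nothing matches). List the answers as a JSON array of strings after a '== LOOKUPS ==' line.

Apply in order:
  + 223.178.235.48/28 (H5) depth=28
  + 216.0.0.0/5 (H5) depth=5
  + 125.112.0.0/12 (H5) depth=12
  - 223.178.235.48/28 clear@28
  + 124.0.0.0/6 (H0) depth=6
  + 204.191.14.83/32 (H1) depth=32
  + 125.127.240.0/20 (H5) depth=20
  + 0.0.0.0/0 (H0) depth=0
  Q 204.191.14.83: descend 11001100101111110000111001010011 ; hops seen [H0,H1] ; pick H1
  Q 125.117.77.194: descend 011111010111 ; hops seen [H0,H0,H5] ; pick H5
  + 223.0.0.0/8 (H5) depth=8
  - 0.0.0.0/0 clear@0
  Q 125.112.0.1: descend 011111010111 ; hops seen [H0,H5] ; pick H5
  Q 216.0.64.233: descend 11011 ; hops seen [H5] ; pick H5
  + 125.112.0.0/12 (H2) depth=12
  Q 216.0.0.102: descend 11011 ; hops seen [H5] ; pick H5
  + 223.178.235.55/32 (H3) depth=32
  + 125.127.245.240/29 (H2) depth=29
  + 125.127.245.240/28 (H1) depth=28
  Q 204.191.14.83: descend 11001100101111110000111001010011 ; hops seen [H1] ; pick H1
  + 204.0.0.0/8 (H2) depth=8
  + 204.191.0.0/17 (H3) depth=17
  - 223.178.235.55/32 clear@32
  Q 204.0.205.92: descend 11001100 ; hops seen [H2] ; pick H2
  Q 204.191.0.0: descend 11001100101111110000 ; hops seen [H2,H3] ; pick H3
  + 125.127.240.0/20 (H3) depth=20
  Q 204.191.14.83: descend 11001100101111110000111001010011 ; hops seen [H2,H3,H1] ; pick H1
  + 223.0.0.0/8 (H1) depth=8
  + 125.127.245.246/32 (H0) depth=32
  + 223.178.0.0/16 (H5) depth=16
  Q 223.178.1.94: descend 1101111110110010 ; hops seen [H5,H1,H5] ; pick H5
  Q 170.4.8.23: descend 1 ; hops seen [∅] ; pick no-route
  + 204.191.0.0/20 (H1) depth=20
  + 223.178.0.0/16 (H0) depth=16

== LOOKUPS ==
["H1","H5","H5","H5","H5","H1","H2","H3","H1","H5","no-route"]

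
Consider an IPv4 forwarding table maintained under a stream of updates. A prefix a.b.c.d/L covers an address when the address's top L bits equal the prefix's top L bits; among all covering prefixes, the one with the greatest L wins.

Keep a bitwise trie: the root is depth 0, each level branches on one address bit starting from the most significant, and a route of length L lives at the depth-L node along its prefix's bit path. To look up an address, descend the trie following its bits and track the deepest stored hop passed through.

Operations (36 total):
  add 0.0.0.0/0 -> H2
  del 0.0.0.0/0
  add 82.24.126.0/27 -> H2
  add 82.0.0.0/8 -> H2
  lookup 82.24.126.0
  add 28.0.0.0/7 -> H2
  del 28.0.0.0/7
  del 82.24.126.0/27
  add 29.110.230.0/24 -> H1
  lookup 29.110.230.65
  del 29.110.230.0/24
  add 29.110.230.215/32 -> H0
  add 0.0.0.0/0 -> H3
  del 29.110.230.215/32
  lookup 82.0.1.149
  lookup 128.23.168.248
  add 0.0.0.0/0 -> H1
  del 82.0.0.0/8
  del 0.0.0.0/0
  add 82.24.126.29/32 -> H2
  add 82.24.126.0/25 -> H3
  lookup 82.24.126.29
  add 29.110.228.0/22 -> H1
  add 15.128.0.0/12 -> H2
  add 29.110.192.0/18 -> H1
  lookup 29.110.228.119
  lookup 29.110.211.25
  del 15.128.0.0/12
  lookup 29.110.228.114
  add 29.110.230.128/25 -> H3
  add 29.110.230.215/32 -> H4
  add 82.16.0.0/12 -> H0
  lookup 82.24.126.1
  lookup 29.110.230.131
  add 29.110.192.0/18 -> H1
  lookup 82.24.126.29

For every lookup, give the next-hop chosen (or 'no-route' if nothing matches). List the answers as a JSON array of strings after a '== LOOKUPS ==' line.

Process each operation:
  + 0.0.0.0/0 (H2) depth=0
  - 0.0.0.0/0 clear@0
  + 82.24.126.0/27 (H2) depth=27
  + 82.0.0.0/8 (H2) depth=8
  lookup 82.24.126.0: bits 010100100001100001111110000 walk d0:-→d1:-→d2:-→d3:-→d4:-→d5:-→d6:-→d7:-→d8:H2→d9:-→d10:-→d11:-→d12:-→d13:-→d14:-→d15:-→d16:-→d17:-→d18:-→d19:-→d20:-→d21:-→d22:-→d23:-→d24:-→d25:-→d26:-→d27:H2 -> H2
  + 28.0.0.0/7 (H2) depth=7
  - 28.0.0.0/7 clear@7
  - 82.24.126.0/27 clear@27
  + 29.110.230.0/24 (H1) depth=24
  lookup 29.110.230.65: bits 000111010110111011100110 walk d0:-→d1:-→d2:-→d3:-→d4:-→d5:-→d6:-→d7:-→d8:-→d9:-→d10:-→d11:-→d12:-→d13:-→d14:-→d15:-→d16:-→d17:-→d18:-→d19:-→d20:-→d21:-→d22:-→d23:-→d24:H1 -> H1
  - 29.110.230.0/24 clear@24
  + 29.110.230.215/32 (H0) depth=32
  + 0.0.0.0/0 (H3) depth=0
  - 29.110.230.215/32 clear@32
  lookup 82.0.1.149: bits 01010010000 walk d0:H3→d1:-→d2:-→d3:-→d4:-→d5:-→d6:-→d7:-→d8:H2→d9:-→d10:-→d11:- -> H2
  lookup 128.23.168.248: bits ε walk d0:H3 -> H3
  + 0.0.0.0/0 (H1) depth=0
  - 82.0.0.0/8 clear@8
  - 0.0.0.0/0 clear@0
  + 82.24.126.29/32 (H2) depth=32
  + 82.24.126.0/25 (H3) depth=25
  lookup 82.24.126.29: bits 01010010000110000111111000011101 walk d0:-→d1:-→d2:-→d3:-→d4:-→d5:-→d6:-→d7:-→d8:-→d9:-→d10:-→d11:-→d12:-→d13:-→d14:-→d15:-→d16:-→d17:-→d18:-→d19:-→d20:-→d21:-→d22:-→d23:-→d24:-→d25:H3→d26:-→d27:-→d28:-→d29:-→d30:-→d31:-→d32:H2 -> H2
  + 29.110.228.0/22 (H1) depth=22
  + 15.128.0.0/12 (H2) depth=12
  + 29.110.192.0/18 (H1) depth=18
  lookup 29.110.228.119: bits 0001110101101110111001 walk d0:-→d1:-→d2:-→d3:-→d4:-→d5:-→d6:-→d7:-→d8:-→d9:-→d10:-→d11:-→d12:-→d13:-→d14:-→d15:-→d16:-→d17:-→d18:H1→d19:-→d20:-→d21:-→d22:H1 -> H1
  lookup 29.110.211.25: bits 000111010110111011 walk d0:-→d1:-→d2:-→d3:-→d4:-→d5:-→d6:-→d7:-→d8:-→d9:-→d10:-→d11:-→d12:-→d13:-→d14:-→d15:-→d16:-→d17:-→d18:H1 -> H1
  - 15.128.0.0/12 clear@12
  lookup 29.110.228.114: bits 0001110101101110111001 walk d0:-→d1:-→d2:-→d3:-→d4:-→d5:-→d6:-→d7:-→d8:-→d9:-→d10:-→d11:-→d12:-→d13:-→d14:-→d15:-→d16:-→d17:-→d18:H1→d19:-→d20:-→d21:-→d22:H1 -> H1
  + 29.110.230.128/25 (H3) depth=25
  + 29.110.230.215/32 (H4) depth=32
  + 82.16.0.0/12 (H0) depth=12
  lookup 82.24.126.1: bits 010100100001100001111110000 walk d0:-→d1:-→d2:-→d3:-→d4:-→d5:-→d6:-→d7:-→d8:-→d9:-→d10:-→d11:-→d12:H0→d13:-→d14:-→d15:-→d16:-→d17:-→d18:-→d19:-→d20:-→d21:-→d22:-→d23:-→d24:-→d25:H3→d26:-→d27:- -> H3
  lookup 29.110.230.131: bits 0001110101101110111001101 walk d0:-→d1:-→d2:-→d3:-→d4:-→d5:-→d6:-→d7:-→d8:-→d9:-→d10:-→d11:-→d12:-→d13:-→d14:-→d15:-→d16:-→d17:-→d18:H1→d19:-→d20:-→d21:-→d22:H1→d23:-→d24:-→d25:H3 -> H3
  + 29.110.192.0/18 (H1) depth=18
  lookup 82.24.126.29: bits 01010010000110000111111000011101 walk d0:-→d1:-→d2:-→d3:-→d4:-→d5:-→d6:-→d7:-→d8:-→d9:-→d10:-→d11:-→d12:H0→d13:-→d14:-→d15:-→d16:-→d17:-→d18:-→d19:-→d20:-→d21:-→d22:-→d23:-→d24:-→d25:H3→d26:-→d27:-→d28:-→d29:-→d30:-→d31:-→d32:H2 -> H2

== LOOKUPS ==
["H2","H1","H2","H3","H2","H1","H1","H1","H3","H3","H2"]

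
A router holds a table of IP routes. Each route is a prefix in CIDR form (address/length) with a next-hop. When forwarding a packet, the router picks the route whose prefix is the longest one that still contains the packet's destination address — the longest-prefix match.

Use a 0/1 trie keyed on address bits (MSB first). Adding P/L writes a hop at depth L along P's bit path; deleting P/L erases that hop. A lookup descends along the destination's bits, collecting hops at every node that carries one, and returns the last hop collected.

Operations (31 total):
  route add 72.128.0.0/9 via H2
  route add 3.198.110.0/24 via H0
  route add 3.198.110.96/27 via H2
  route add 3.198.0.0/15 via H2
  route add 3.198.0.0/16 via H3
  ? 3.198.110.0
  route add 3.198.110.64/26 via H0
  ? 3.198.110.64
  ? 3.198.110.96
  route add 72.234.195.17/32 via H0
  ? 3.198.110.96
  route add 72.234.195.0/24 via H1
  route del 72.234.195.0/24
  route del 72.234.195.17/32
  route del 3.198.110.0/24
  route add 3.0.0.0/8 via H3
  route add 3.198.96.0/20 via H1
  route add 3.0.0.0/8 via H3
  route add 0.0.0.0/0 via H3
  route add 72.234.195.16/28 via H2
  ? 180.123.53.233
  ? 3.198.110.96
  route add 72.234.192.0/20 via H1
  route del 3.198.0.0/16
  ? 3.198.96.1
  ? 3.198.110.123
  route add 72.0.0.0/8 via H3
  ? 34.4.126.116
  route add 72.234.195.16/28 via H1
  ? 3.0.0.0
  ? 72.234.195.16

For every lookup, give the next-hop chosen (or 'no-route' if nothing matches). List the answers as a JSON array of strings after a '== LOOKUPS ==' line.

Trace:
  + 72.128.0.0/9 (H2) depth=9
  + 3.198.110.0/24 (H0) depth=24
  + 3.198.110.96/27 (H2) depth=27
  + 3.198.0.0/15 (H2) depth=15
  + 3.198.0.0/16 (H3) depth=16
  Q 3.198.110.0: descend 0000001111000110011011100 ; hops seen [H2,H3,H0] ; pick H0
  + 3.198.110.64/26 (H0) depth=26
  Q 3.198.110.64: descend 00000011110001100110111001 ; hops seen [H2,H3,H0,H0] ; pick H0
  Q 3.198.110.96: descend 000000111100011001101110011 ; hops seen [H2,H3,H0,H0,H2] ; pick H2
  + 72.234.195.17/32 (H0) depth=32
  Q 3.198.110.96: descend 000000111100011001101110011 ; hops seen [H2,H3,H0,H0,H2] ; pick H2
  + 72.234.195.0/24 (H1) depth=24
  - 72.234.195.0/24 clear@24
  - 72.234.195.17/32 clear@32
  - 3.198.110.0/24 clear@24
  + 3.0.0.0/8 (H3) depth=8
  + 3.198.96.0/20 (H1) depth=20
  + 3.0.0.0/8 (H3) depth=8
  + 0.0.0.0/0 (H3) depth=0
  + 72.234.195.16/28 (H2) depth=28
  Q 180.123.53.233: descend ε ; hops seen [H3] ; pick H3
  Q 3.198.110.96: descend 000000111100011001101110011 ; hops seen [H3,H3,H2,H3,H1,H0,H2] ; pick H2
  + 72.234.192.0/20 (H1) depth=20
  - 3.198.0.0/16 clear@16
  Q 3.198.96.1: descend 00000011110001100110 ; hops seen [H3,H3,H2,H1] ; pick H1
  Q 3.198.110.123: descend 000000111100011001101110011 ; hops seen [H3,H3,H2,H1,H0,H2] ; pick H2
  + 72.0.0.0/8 (H3) depth=8
  Q 34.4.126.116: descend 00 ; hops seen [H3] ; pick H3
  + 72.234.195.16/28 (H1) depth=28
  Q 3.0.0.0: descend 00000011 ; hops seen [H3,H3] ; pick H3
  Q 72.234.195.16: descend 0100100011101010110000110001000 ; hops seen [H3,H3,H2,H1,H1] ; pick H1

== LOOKUPS ==
["H0","H0","H2","H2","H3","H2","H1","H2","H3","H3","H1"]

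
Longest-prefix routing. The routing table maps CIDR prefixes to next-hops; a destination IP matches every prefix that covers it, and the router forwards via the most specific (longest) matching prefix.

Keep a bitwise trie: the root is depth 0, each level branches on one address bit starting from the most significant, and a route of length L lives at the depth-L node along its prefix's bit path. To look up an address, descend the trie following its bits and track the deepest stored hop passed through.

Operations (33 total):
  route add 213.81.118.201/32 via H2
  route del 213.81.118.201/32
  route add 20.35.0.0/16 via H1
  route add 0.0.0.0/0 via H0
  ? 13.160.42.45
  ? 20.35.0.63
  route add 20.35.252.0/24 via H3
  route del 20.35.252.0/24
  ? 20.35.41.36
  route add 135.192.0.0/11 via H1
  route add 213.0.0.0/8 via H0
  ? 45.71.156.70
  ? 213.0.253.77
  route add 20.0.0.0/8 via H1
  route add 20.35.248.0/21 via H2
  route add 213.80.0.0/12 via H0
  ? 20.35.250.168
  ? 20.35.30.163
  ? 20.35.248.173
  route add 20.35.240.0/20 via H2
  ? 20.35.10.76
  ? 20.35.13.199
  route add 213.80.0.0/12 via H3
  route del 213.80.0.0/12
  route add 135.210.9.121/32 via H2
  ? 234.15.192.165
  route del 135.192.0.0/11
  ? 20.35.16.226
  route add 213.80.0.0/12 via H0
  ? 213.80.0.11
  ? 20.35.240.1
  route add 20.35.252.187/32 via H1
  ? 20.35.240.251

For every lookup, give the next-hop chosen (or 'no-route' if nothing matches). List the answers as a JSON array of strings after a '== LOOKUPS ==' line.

Process each operation:
  + 213.81.118.201/32 (H2) depth=32
  del 213.81.118.201/32 (clear depth 32)
  + 20.35.0.0/16 (H1) depth=16
  + 0.0.0.0/0 (H0) depth=0
  Q 13.160.42.45: descend 000 ; hops seen [H0] ; pick H0
  Q 20.35.0.63: descend 0001010000100011 ; hops seen [H0,H1] ; pick H1
  + 20.35.252.0/24 (H3) depth=24
  del 20.35.252.0/24 (clear depth 24)
  Q 20.35.41.36: descend 0001010000100011 ; hops seen [H0,H1] ; pick H1
  + 135.192.0.0/11 (H1) depth=11
  + 213.0.0.0/8 (H0) depth=8
  Q 45.71.156.70: descend 00 ; hops seen [H0] ; pick H0
  Q 213.0.253.77: descend 110101010 ; hops seen [H0,H0] ; pick H0
  + 20.0.0.0/8 (H1) depth=8
  + 20.35.248.0/21 (H2) depth=21
  + 213.80.0.0/12 (H0) depth=12
  Q 20.35.250.168: descend 000101000010001111111 ; hops seen [H0,H1,H1,H2] ; pick H2
  Q 20.35.30.163: descend 0001010000100011 ; hops seen [H0,H1,H1] ; pick H1
  Q 20.35.248.173: descend 000101000010001111111 ; hops seen [H0,H1,H1,H2] ; pick H2
  + 20.35.240.0/20 (H2) depth=20
  Q 20.35.10.76: descend 0001010000100011 ; hops seen [H0,H1,H1] ; pick H1
  Q 20.35.13.199: descend 0001010000100011 ; hops seen [H0,H1,H1] ; pick H1
  + 213.80.0.0/12 (H3) depth=12
  del 213.80.0.0/12 (clear depth 12)
  + 135.210.9.121/32 (H2) depth=32
  Q 234.15.192.165: descend 11 ; hops seen [H0] ; pick H0
  del 135.192.0.0/11 (clear depth 11)
  Q 20.35.16.226: descend 0001010000100011 ; hops seen [H0,H1,H1] ; pick H1
  + 213.80.0.0/12 (H0) depth=12
  Q 213.80.0.11: descend 110101010101000 ; hops seen [H0,H0,H0] ; pick H0
  Q 20.35.240.1: descend 00010100001000111111 ; hops seen [H0,H1,H1,H2] ; pick H2
  + 20.35.252.187/32 (H1) depth=32
  Q 20.35.240.251: descend 00010100001000111111 ; hops seen [H0,H1,H1,H2] ; pick H2

== LOOKUPS ==
["H0","H1","H1","H0","H0","H2","H1","H2","H1","H1","H0","H1","H0","H2","H2"]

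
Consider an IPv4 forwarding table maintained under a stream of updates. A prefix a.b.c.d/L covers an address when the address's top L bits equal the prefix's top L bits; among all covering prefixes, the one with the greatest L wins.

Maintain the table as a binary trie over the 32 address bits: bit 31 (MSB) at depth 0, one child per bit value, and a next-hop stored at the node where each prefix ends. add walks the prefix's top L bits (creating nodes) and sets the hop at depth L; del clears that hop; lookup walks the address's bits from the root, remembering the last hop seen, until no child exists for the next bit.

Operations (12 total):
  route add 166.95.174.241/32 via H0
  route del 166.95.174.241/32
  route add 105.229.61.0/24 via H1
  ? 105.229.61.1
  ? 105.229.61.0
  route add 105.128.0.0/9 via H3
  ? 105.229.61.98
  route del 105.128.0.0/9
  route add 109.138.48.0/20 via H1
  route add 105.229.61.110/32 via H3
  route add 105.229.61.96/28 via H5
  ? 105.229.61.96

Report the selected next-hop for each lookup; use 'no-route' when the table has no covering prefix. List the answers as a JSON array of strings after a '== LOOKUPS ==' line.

Trace:
  add 166.95.174.241/32 -> H0 at depth 32
  - 166.95.174.241/32 clear@32
  add 105.229.61.0/24 -> H1 at depth 24
  Q 105.229.61.1: descend 011010011110010100111101 ; hops seen [H1] ; pick H1
  Q 105.229.61.0: descend 011010011110010100111101 ; hops seen [H1] ; pick H1
  add 105.128.0.0/9 -> H3 at depth 9
  Q 105.229.61.98: descend 011010011110010100111101 ; hops seen [H3,H1] ; pick H1
  - 105.128.0.0/9 clear@9
  add 109.138.48.0/20 -> H1 at depth 20
  add 105.229.61.110/32 -> H3 at depth 32
  add 105.229.61.96/28 -> H5 at depth 28
  Q 105.229.61.96: descend 0110100111100101001111010110 ; hops seen [H1,H5] ; pick H5

== LOOKUPS ==
["H1","H1","H1","H5"]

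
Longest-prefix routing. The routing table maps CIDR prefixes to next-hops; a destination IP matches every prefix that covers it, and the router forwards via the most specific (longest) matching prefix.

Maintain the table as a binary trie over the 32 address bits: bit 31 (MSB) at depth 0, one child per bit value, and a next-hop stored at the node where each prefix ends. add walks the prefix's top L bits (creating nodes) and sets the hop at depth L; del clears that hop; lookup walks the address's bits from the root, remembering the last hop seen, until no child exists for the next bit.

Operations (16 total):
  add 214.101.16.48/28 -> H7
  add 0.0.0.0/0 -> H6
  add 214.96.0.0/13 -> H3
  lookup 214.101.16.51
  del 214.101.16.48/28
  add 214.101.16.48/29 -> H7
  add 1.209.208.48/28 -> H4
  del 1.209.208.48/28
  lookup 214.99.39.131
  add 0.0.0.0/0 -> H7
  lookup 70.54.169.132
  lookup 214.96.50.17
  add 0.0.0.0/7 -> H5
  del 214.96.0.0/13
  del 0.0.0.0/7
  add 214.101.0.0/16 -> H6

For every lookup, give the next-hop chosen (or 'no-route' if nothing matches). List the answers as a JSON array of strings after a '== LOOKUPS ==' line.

Apply in order:
  + 214.101.16.48/28 (H7) depth=28
  + 0.0.0.0/0 (H6) depth=0
  + 214.96.0.0/13 (H3) depth=13
  Q 214.101.16.51: descend 1101011001100101000100000011 ; hops seen [H6,H3,H7] ; pick H7
  - 214.101.16.48/28 clear@28
  + 214.101.16.48/29 (H7) depth=29
  + 1.209.208.48/28 (H4) depth=28
  - 1.209.208.48/28 clear@28
  Q 214.99.39.131: descend 1101011001100 ; hops seen [H6,H3] ; pick H3
  + 0.0.0.0/0 (H7) depth=0
  Q 70.54.169.132: descend 0 ; hops seen [H7] ; pick H7
  Q 214.96.50.17: descend 1101011001100 ; hops seen [H7,H3] ; pick H3
  + 0.0.0.0/7 (H5) depth=7
  - 214.96.0.0/13 clear@13
  - 0.0.0.0/7 clear@7
  + 214.101.0.0/16 (H6) depth=16

== LOOKUPS ==
["H7","H3","H7","H3"]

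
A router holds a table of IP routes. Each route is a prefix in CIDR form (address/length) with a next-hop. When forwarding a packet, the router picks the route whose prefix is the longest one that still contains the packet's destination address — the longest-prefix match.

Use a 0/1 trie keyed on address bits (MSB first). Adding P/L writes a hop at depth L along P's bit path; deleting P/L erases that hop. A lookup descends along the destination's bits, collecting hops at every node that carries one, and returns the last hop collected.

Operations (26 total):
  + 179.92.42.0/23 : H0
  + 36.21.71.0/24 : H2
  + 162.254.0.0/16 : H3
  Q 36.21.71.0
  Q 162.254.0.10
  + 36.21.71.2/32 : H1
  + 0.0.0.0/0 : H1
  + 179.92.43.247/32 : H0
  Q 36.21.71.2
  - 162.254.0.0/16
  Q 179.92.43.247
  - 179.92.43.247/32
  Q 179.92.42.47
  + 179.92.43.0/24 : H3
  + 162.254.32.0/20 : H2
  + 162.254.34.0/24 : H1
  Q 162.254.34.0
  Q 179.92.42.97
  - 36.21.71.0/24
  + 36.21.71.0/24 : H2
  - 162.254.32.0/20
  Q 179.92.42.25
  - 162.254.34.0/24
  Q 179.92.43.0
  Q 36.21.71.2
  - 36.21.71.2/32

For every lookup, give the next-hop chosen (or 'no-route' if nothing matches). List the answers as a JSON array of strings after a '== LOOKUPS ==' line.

Apply in order:
  + 179.92.42.0/23 (H0) depth=23
  + 36.21.71.0/24 (H2) depth=24
  + 162.254.0.0/16 (H3) depth=16
  Q 36.21.71.0: descend 001001000001010101000111 ; hops seen [H2] ; pick H2
  Q 162.254.0.10: descend 1010001011111110 ; hops seen [H3] ; pick H3
  + 36.21.71.2/32 (H1) depth=32
  + 0.0.0.0/0 (H1) depth=0
  + 179.92.43.247/32 (H0) depth=32
  Q 36.21.71.2: descend 00100100000101010100011100000010 ; hops seen [H1,H2,H1] ; pick H1
  del 162.254.0.0/16 (clear depth 16)
  Q 179.92.43.247: descend 10110011010111000010101111110111 ; hops seen [H1,H0,H0] ; pick H0
  del 179.92.43.247/32 (clear depth 32)
  Q 179.92.42.47: descend 10110011010111000010101 ; hops seen [H1,H0] ; pick H0
  + 179.92.43.0/24 (H3) depth=24
  + 162.254.32.0/20 (H2) depth=20
  + 162.254.34.0/24 (H1) depth=24
  Q 162.254.34.0: descend 101000101111111000100010 ; hops seen [H1,H2,H1] ; pick H1
  Q 179.92.42.97: descend 10110011010111000010101 ; hops seen [H1,H0] ; pick H0
  del 36.21.71.0/24 (clear depth 24)
  + 36.21.71.0/24 (H2) depth=24
  del 162.254.32.0/20 (clear depth 20)
  Q 179.92.42.25: descend 10110011010111000010101 ; hops seen [H1,H0] ; pick H0
  del 162.254.34.0/24 (clear depth 24)
  Q 179.92.43.0: descend 101100110101110000101011 ; hops seen [H1,H0,H3] ; pick H3
  Q 36.21.71.2: descend 00100100000101010100011100000010 ; hops seen [H1,H2,H1] ; pick H1
  del 36.21.71.2/32 (clear depth 32)

== LOOKUPS ==
["H2","H3","H1","H0","H0","H1","H0","H0","H3","H1"]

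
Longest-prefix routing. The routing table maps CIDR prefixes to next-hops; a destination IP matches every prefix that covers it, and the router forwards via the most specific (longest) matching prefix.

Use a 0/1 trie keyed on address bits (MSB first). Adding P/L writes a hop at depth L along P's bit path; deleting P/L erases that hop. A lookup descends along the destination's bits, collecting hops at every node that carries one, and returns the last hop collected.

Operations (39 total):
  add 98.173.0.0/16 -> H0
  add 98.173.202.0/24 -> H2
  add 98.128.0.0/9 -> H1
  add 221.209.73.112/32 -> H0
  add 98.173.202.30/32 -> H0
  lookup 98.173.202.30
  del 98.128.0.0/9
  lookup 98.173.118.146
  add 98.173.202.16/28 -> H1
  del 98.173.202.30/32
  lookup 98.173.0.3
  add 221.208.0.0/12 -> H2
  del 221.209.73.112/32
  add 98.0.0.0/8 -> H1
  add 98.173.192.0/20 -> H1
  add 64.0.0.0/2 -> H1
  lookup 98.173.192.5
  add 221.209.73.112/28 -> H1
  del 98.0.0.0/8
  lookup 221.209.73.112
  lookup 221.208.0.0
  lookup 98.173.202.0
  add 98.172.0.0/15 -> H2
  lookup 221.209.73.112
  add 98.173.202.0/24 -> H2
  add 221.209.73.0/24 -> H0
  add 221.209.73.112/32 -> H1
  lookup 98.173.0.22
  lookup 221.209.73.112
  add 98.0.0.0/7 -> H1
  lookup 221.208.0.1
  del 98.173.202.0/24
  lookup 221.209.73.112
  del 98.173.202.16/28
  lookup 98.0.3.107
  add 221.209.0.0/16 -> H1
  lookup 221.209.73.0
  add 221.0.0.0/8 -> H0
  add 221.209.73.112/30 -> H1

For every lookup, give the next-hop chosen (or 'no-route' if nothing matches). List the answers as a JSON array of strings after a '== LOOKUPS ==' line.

Process each operation:
  add 98.173.0.0/16 -> H0 at depth 16
  add 98.173.202.0/24 -> H2 at depth 24
  add 98.128.0.0/9 -> H1 at depth 9
  add 221.209.73.112/32 -> H0 at depth 32
  add 98.173.202.30/32 -> H0 at depth 32
  Q 98.173.202.30: descend 01100010101011011100101000011110 ; hops seen [H1,H0,H2,H0] ; pick H0
  del 98.128.0.0/9 (clear depth 9)
  Q 98.173.118.146: descend 0110001010101101 ; hops seen [H0] ; pick H0
  add 98.173.202.16/28 -> H1 at depth 28
  del 98.173.202.30/32 (clear depth 32)
  Q 98.173.0.3: descend 0110001010101101 ; hops seen [H0] ; pick H0
  add 221.208.0.0/12 -> H2 at depth 12
  del 221.209.73.112/32 (clear depth 32)
  add 98.0.0.0/8 -> H1 at depth 8
  add 98.173.192.0/20 -> H1 at depth 20
  add 64.0.0.0/2 -> H1 at depth 2
  Q 98.173.192.5: descend 01100010101011011100 ; hops seen [H1,H1,H0,H1] ; pick H1
  add 221.209.73.112/28 -> H1 at depth 28
  del 98.0.0.0/8 (clear depth 8)
  Q 221.209.73.112: descend 11011101110100010100100101110000 ; hops seen [H2,H1] ; pick H1
  Q 221.208.0.0: descend 110111011101000 ; hops seen [H2] ; pick H2
  Q 98.173.202.0: descend 011000101010110111001010000 ; hops seen [H1,H0,H1,H2] ; pick H2
  add 98.172.0.0/15 -> H2 at depth 15
  Q 221.209.73.112: descend 11011101110100010100100101110000 ; hops seen [H2,H1] ; pick H1
  add 98.173.202.0/24 -> H2 at depth 24
  add 221.209.73.0/24 -> H0 at depth 24
  add 221.209.73.112/32 -> H1 at depth 32
  Q 98.173.0.22: descend 0110001010101101 ; hops seen [H1,H2,H0] ; pick H0
  Q 221.209.73.112: descend 11011101110100010100100101110000 ; hops seen [H2,H0,H1,H1] ; pick H1
  add 98.0.0.0/7 -> H1 at depth 7
  Q 221.208.0.1: descend 110111011101000 ; hops seen [H2] ; pick H2
  del 98.173.202.0/24 (clear depth 24)
  Q 221.209.73.112: descend 11011101110100010100100101110000 ; hops seen [H2,H0,H1,H1] ; pick H1
  del 98.173.202.16/28 (clear depth 28)
  Q 98.0.3.107: descend 01100010 ; hops seen [H1,H1] ; pick H1
  add 221.209.0.0/16 -> H1 at depth 16
  Q 221.209.73.0: descend 1101110111010001010010010 ; hops seen [H2,H1,H0] ; pick H0
  add 221.0.0.0/8 -> H0 at depth 8
  add 221.209.73.112/30 -> H1 at depth 30

== LOOKUPS ==
["H0","H0","H0","H1","H1","H2","H2","H1","H0","H1","H2","H1","H1","H0"]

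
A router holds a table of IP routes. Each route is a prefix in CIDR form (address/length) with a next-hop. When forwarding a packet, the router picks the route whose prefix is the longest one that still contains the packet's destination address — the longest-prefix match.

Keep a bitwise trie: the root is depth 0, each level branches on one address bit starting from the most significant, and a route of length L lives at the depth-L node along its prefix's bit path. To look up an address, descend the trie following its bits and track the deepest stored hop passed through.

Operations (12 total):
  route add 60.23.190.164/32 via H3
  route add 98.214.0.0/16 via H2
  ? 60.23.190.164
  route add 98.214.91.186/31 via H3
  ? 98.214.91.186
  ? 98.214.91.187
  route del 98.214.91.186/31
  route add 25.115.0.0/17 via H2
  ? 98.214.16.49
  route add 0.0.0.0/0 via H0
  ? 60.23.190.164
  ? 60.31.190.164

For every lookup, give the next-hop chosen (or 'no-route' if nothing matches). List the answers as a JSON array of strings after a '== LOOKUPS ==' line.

Apply in order:
  add 60.23.190.164/32 -> H3 at depth 32
  add 98.214.0.0/16 -> H2 at depth 16
  Q 60.23.190.164: descend 00111100000101111011111010100100 ; hops seen [H3] ; pick H3
  add 98.214.91.186/31 -> H3 at depth 31
  Q 98.214.91.186: descend 0110001011010110010110111011101 ; hops seen [H2,H3] ; pick H3
  Q 98.214.91.187: descend 0110001011010110010110111011101 ; hops seen [H2,H3] ; pick H3
  - 98.214.91.186/31 clear@31
  add 25.115.0.0/17 -> H2 at depth 17
  Q 98.214.16.49: descend 01100010110101100 ; hops seen [H2] ; pick H2
  add 0.0.0.0/0 -> H0 at depth 0
  Q 60.23.190.164: descend 00111100000101111011111010100100 ; hops seen [H0,H3] ; pick H3
  Q 60.31.190.164: descend 001111000001 ; hops seen [H0] ; pick H0

== LOOKUPS ==
["H3","H3","H3","H2","H3","H0"]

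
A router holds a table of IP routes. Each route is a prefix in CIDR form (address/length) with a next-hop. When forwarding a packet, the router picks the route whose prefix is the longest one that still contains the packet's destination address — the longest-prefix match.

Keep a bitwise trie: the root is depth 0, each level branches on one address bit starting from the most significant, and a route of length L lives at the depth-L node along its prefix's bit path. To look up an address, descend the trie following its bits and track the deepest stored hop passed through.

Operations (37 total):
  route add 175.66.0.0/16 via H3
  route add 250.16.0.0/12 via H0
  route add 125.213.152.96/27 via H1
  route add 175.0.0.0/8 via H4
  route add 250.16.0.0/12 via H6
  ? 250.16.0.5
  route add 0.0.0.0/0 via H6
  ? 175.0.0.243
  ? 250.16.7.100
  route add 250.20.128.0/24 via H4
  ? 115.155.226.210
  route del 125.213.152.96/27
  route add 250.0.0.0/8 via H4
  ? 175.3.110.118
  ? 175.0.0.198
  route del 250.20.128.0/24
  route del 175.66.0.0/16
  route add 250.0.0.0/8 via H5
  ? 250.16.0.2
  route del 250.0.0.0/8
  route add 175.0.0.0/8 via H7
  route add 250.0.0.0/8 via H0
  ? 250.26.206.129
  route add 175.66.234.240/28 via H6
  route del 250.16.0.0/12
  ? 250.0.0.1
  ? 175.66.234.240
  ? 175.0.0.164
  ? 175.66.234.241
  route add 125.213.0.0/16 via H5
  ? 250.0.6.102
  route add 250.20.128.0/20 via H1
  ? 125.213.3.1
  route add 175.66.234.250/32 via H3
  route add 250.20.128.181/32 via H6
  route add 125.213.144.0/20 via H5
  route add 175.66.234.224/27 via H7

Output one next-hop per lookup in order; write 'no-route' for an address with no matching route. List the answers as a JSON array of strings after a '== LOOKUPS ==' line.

Trace:
  add 175.66.0.0/16 -> H3 at depth 16
  add 250.16.0.0/12 -> H0 at depth 12
  add 125.213.152.96/27 -> H1 at depth 27
  add 175.0.0.0/8 -> H4 at depth 8
  add 250.16.0.0/12 -> H6 at depth 12
  Q 250.16.0.5: descend 111110100001 ; hops seen [H6] ; pick H6
  add 0.0.0.0/0 -> H6 at depth 0
  Q 175.0.0.243: descend 101011110 ; hops seen [H6,H4] ; pick H4
  Q 250.16.7.100: descend 111110100001 ; hops seen [H6,H6] ; pick H6
  add 250.20.128.0/24 -> H4 at depth 24
  Q 115.155.226.210: descend 0111 ; hops seen [H6] ; pick H6
  - 125.213.152.96/27 clear@27
  add 250.0.0.0/8 -> H4 at depth 8
  Q 175.3.110.118: descend 101011110 ; hops seen [H6,H4] ; pick H4
  Q 175.0.0.198: descend 101011110 ; hops seen [H6,H4] ; pick H4
  - 250.20.128.0/24 clear@24
  - 175.66.0.0/16 clear@16
  add 250.0.0.0/8 -> H5 at depth 8
  Q 250.16.0.2: descend 1111101000010 ; hops seen [H6,H5,H6] ; pick H6
  - 250.0.0.0/8 clear@8
  add 175.0.0.0/8 -> H7 at depth 8
  add 250.0.0.0/8 -> H0 at depth 8
  Q 250.26.206.129: descend 111110100001 ; hops seen [H6,H0,H6] ; pick H6
  add 175.66.234.240/28 -> H6 at depth 28
  - 250.16.0.0/12 clear@12
  Q 250.0.0.1: descend 11111010000 ; hops seen [H6,H0] ; pick H0
  Q 175.66.234.240: descend 1010111101000010111010101111 ; hops seen [H6,H7,H6] ; pick H6
  Q 175.0.0.164: descend 101011110 ; hops seen [H6,H7] ; pick H7
  Q 175.66.234.241: descend 1010111101000010111010101111 ; hops seen [H6,H7,H6] ; pick H6
  add 125.213.0.0/16 -> H5 at depth 16
  Q 250.0.6.102: descend 11111010000 ; hops seen [H6,H0] ; pick H0
  add 250.20.128.0/20 -> H1 at depth 20
  Q 125.213.3.1: descend 0111110111010101 ; hops seen [H6,H5] ; pick H5
  add 175.66.234.250/32 -> H3 at depth 32
  add 250.20.128.181/32 -> H6 at depth 32
  add 125.213.144.0/20 -> H5 at depth 20
  add 175.66.234.224/27 -> H7 at depth 27

== LOOKUPS ==
["H6","H4","H6","H6","H4","H4","H6","H6","H0","H6","H7","H6","H0","H5"]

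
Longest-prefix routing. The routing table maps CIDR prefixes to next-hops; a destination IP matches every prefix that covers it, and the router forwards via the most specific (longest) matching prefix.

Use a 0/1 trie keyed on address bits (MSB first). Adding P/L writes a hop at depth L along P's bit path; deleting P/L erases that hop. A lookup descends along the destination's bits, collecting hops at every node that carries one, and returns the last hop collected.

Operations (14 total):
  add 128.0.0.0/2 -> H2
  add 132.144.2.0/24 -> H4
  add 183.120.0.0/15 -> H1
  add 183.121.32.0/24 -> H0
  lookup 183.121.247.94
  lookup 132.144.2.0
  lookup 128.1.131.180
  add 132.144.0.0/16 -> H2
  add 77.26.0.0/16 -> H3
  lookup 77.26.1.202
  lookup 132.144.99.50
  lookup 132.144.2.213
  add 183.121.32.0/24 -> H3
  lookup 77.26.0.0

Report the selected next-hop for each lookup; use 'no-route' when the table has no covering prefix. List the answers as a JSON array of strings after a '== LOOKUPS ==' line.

Trace:
  add 128.0.0.0/2 -> H2 at depth 2
  add 132.144.2.0/24 -> H4 at depth 24
  add 183.120.0.0/15 -> H1 at depth 15
  add 183.121.32.0/24 -> H0 at depth 24
  lookup 183.121.247.94: bits 1011011101111001 walk d0:-→d1:-→d2:H2→d3:-→d4:-→d5:-→d6:-→d7:-→d8:-→d9:-→d10:-→d11:-→d12:-→d13:-→d14:-→d15:H1→d16:- -> H1
  lookup 132.144.2.0: bits 100001001001000000000010 walk d0:-→d1:-→d2:H2→d3:-→d4:-→d5:-→d6:-→d7:-→d8:-→d9:-→d10:-→d11:-→d12:-→d13:-→d14:-→d15:-→d16:-→d17:-→d18:-→d19:-→d20:-→d21:-→d22:-→d23:-→d24:H4 -> H4
  lookup 128.1.131.180: bits 10000 walk d0:-→d1:-→d2:H2→d3:-→d4:-→d5:- -> H2
  add 132.144.0.0/16 -> H2 at depth 16
  add 77.26.0.0/16 -> H3 at depth 16
  lookup 77.26.1.202: bits 0100110100011010 walk d0:-→d1:-→d2:-→d3:-→d4:-→d5:-→d6:-→d7:-→d8:-→d9:-→d10:-→d11:-→d12:-→d13:-→d14:-→d15:-→d16:H3 -> H3
  lookup 132.144.99.50: bits 10000100100100000 walk d0:-→d1:-→d2:H2→d3:-→d4:-→d5:-→d6:-→d7:-→d8:-→d9:-→d10:-→d11:-→d12:-→d13:-→d14:-→d15:-→d16:H2→d17:- -> H2
  lookup 132.144.2.213: bits 100001001001000000000010 walk d0:-→d1:-→d2:H2→d3:-→d4:-→d5:-→d6:-→d7:-→d8:-→d9:-→d10:-→d11:-→d12:-→d13:-→d14:-→d15:-→d16:H2→d17:-→d18:-→d19:-→d20:-→d21:-→d22:-→d23:-→d24:H4 -> H4
  add 183.121.32.0/24 -> H3 at depth 24
  lookup 77.26.0.0: bits 0100110100011010 walk d0:-→d1:-→d2:-→d3:-→d4:-→d5:-→d6:-→d7:-→d8:-→d9:-→d10:-→d11:-→d12:-→d13:-→d14:-→d15:-→d16:H3 -> H3

== LOOKUPS ==
["H1","H4","H2","H3","H2","H4","H3"]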